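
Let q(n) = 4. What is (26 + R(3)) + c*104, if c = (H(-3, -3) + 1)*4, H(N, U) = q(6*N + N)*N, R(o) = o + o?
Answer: -4544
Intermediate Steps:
R(o) = 2*o
H(N, U) = 4*N
c = -44 (c = (4*(-3) + 1)*4 = (-12 + 1)*4 = -11*4 = -44)
(26 + R(3)) + c*104 = (26 + 2*3) - 44*104 = (26 + 6) - 4576 = 32 - 4576 = -4544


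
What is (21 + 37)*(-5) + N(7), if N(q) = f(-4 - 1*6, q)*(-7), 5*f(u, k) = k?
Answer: -1499/5 ≈ -299.80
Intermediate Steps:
f(u, k) = k/5
N(q) = -7*q/5 (N(q) = (q/5)*(-7) = -7*q/5)
(21 + 37)*(-5) + N(7) = (21 + 37)*(-5) - 7/5*7 = 58*(-5) - 49/5 = -290 - 49/5 = -1499/5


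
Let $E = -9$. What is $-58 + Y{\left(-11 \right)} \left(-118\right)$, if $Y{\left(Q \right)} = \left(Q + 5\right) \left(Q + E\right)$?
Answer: $-14218$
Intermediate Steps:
$Y{\left(Q \right)} = \left(-9 + Q\right) \left(5 + Q\right)$ ($Y{\left(Q \right)} = \left(Q + 5\right) \left(Q - 9\right) = \left(5 + Q\right) \left(-9 + Q\right) = \left(-9 + Q\right) \left(5 + Q\right)$)
$-58 + Y{\left(-11 \right)} \left(-118\right) = -58 + \left(-45 + \left(-11\right)^{2} - -44\right) \left(-118\right) = -58 + \left(-45 + 121 + 44\right) \left(-118\right) = -58 + 120 \left(-118\right) = -58 - 14160 = -14218$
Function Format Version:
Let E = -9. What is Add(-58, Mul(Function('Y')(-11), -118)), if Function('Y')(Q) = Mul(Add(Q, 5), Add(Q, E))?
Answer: -14218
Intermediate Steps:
Function('Y')(Q) = Mul(Add(-9, Q), Add(5, Q)) (Function('Y')(Q) = Mul(Add(Q, 5), Add(Q, -9)) = Mul(Add(5, Q), Add(-9, Q)) = Mul(Add(-9, Q), Add(5, Q)))
Add(-58, Mul(Function('Y')(-11), -118)) = Add(-58, Mul(Add(-45, Pow(-11, 2), Mul(-4, -11)), -118)) = Add(-58, Mul(Add(-45, 121, 44), -118)) = Add(-58, Mul(120, -118)) = Add(-58, -14160) = -14218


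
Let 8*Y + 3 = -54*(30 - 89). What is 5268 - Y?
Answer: 38961/8 ≈ 4870.1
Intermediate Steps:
Y = 3183/8 (Y = -3/8 + (-54*(30 - 89))/8 = -3/8 + (-54*(-59))/8 = -3/8 + (⅛)*3186 = -3/8 + 1593/4 = 3183/8 ≈ 397.88)
5268 - Y = 5268 - 1*3183/8 = 5268 - 3183/8 = 38961/8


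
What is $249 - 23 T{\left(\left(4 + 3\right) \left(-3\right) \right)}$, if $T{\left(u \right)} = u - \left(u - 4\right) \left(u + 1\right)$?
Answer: $12232$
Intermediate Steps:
$T{\left(u \right)} = u - \left(1 + u\right) \left(-4 + u\right)$ ($T{\left(u \right)} = u - \left(-4 + u\right) \left(1 + u\right) = u - \left(1 + u\right) \left(-4 + u\right)$)
$249 - 23 T{\left(\left(4 + 3\right) \left(-3\right) \right)} = 249 - 23 \left(4 - \left(\left(4 + 3\right) \left(-3\right)\right)^{2} + 4 \left(4 + 3\right) \left(-3\right)\right) = 249 - 23 \left(4 - \left(7 \left(-3\right)\right)^{2} + 4 \cdot 7 \left(-3\right)\right) = 249 - 23 \left(4 - \left(-21\right)^{2} + 4 \left(-21\right)\right) = 249 - 23 \left(4 - 441 - 84\right) = 249 - -11983 = 249 + 11983 = 12232$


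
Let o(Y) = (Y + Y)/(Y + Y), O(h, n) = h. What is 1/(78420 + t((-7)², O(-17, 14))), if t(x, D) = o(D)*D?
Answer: 1/78403 ≈ 1.2755e-5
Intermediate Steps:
o(Y) = 1 (o(Y) = (2*Y)/((2*Y)) = (2*Y)*(1/(2*Y)) = 1)
t(x, D) = D (t(x, D) = 1*D = D)
1/(78420 + t((-7)², O(-17, 14))) = 1/(78420 - 17) = 1/78403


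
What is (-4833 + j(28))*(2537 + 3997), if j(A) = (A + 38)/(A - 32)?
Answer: -31686633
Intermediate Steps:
j(A) = (38 + A)/(-32 + A)
(-4833 + j(28))*(2537 + 3997) = (-4833 + (38 + 28)/(-32 + 28))*(2537 + 3997) = (-4833 + 66/(-4))*6534 = (-4833 - ¼*66)*6534 = (-4833 - 33/2)*6534 = -9699/2*6534 = -31686633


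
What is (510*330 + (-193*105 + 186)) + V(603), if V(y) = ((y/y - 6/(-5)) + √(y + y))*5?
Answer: 148232 + 15*√134 ≈ 1.4841e+5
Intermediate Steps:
V(y) = 11 + 5*√2*√y (V(y) = ((1 - 6*(-⅕)) + √(2*y))*5 = ((1 + 6/5) + √2*√y)*5 = (11/5 + √2*√y)*5 = 11 + 5*√2*√y)
(510*330 + (-193*105 + 186)) + V(603) = (510*330 + (-193*105 + 186)) + (11 + 5*√2*√603) = (168300 + (-20265 + 186)) + (11 + 5*√2*(3*√67)) = (168300 - 20079) + (11 + 15*√134) = 148221 + (11 + 15*√134) = 148232 + 15*√134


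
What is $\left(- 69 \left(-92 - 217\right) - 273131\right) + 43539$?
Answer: $-208271$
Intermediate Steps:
$\left(- 69 \left(-92 - 217\right) - 273131\right) + 43539 = \left(\left(-69\right) \left(-309\right) - 273131\right) + 43539 = \left(21321 - 273131\right) + 43539 = -251810 + 43539 = -208271$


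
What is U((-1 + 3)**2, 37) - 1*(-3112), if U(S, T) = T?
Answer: 3149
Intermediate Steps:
U((-1 + 3)**2, 37) - 1*(-3112) = 37 - 1*(-3112) = 37 + 3112 = 3149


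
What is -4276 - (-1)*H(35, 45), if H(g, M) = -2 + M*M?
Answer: -2253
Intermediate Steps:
H(g, M) = -2 + M²
-4276 - (-1)*H(35, 45) = -4276 - (-1)*(-2 + 45²) = -4276 - (-1)*(-2 + 2025) = -4276 - (-1)*2023 = -4276 - 1*(-2023) = -4276 + 2023 = -2253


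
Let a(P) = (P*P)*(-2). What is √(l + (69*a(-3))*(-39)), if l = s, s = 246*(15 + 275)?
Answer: √119778 ≈ 346.09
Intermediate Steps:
s = 71340 (s = 246*290 = 71340)
l = 71340
a(P) = -2*P² (a(P) = P²*(-2) = -2*P²)
√(l + (69*a(-3))*(-39)) = √(71340 + (69*(-2*(-3)²))*(-39)) = √(71340 + (69*(-2*9))*(-39)) = √(71340 + (69*(-18))*(-39)) = √(71340 - 1242*(-39)) = √(71340 + 48438) = √119778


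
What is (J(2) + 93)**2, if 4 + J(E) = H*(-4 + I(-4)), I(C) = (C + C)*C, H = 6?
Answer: 66049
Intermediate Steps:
I(C) = 2*C**2 (I(C) = (2*C)*C = 2*C**2)
J(E) = 164 (J(E) = -4 + 6*(-4 + 2*(-4)**2) = -4 + 6*(-4 + 2*16) = -4 + 6*(-4 + 32) = -4 + 6*28 = -4 + 168 = 164)
(J(2) + 93)**2 = (164 + 93)**2 = 257**2 = 66049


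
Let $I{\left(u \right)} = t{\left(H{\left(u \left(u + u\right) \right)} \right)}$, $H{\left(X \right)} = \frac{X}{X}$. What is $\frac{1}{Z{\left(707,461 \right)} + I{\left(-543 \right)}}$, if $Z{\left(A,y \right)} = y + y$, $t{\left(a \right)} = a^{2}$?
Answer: $\frac{1}{923} \approx 0.0010834$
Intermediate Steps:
$H{\left(X \right)} = 1$
$Z{\left(A,y \right)} = 2 y$
$I{\left(u \right)} = 1$ ($I{\left(u \right)} = 1^{2} = 1$)
$\frac{1}{Z{\left(707,461 \right)} + I{\left(-543 \right)}} = \frac{1}{2 \cdot 461 + 1} = \frac{1}{922 + 1} = \frac{1}{923}$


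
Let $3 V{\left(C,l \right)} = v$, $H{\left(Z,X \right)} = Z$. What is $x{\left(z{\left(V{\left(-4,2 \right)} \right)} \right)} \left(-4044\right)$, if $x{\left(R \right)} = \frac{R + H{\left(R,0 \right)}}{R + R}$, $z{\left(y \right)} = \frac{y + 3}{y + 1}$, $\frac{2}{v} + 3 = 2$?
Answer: $-4044$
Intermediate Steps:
$v = -2$ ($v = \frac{2}{-3 + 2} = \frac{2}{-1} = 2 \left(-1\right) = -2$)
$V{\left(C,l \right)} = - \frac{2}{3}$ ($V{\left(C,l \right)} = \frac{1}{3} \left(-2\right) = - \frac{2}{3}$)
$z{\left(y \right)} = \frac{3 + y}{1 + y}$
$x{\left(R \right)} = 1$ ($x{\left(R \right)} = \frac{R + R}{R + R} = \frac{2 R}{2 R} = 2 R \frac{1}{2 R} = 1$)
$x{\left(z{\left(V{\left(-4,2 \right)} \right)} \right)} \left(-4044\right) = 1 \left(-4044\right) = -4044$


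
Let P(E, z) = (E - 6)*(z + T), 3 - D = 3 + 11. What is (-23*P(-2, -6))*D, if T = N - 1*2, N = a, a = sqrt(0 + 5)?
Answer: 16192 - 2024*sqrt(5) ≈ 11666.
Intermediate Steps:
a = sqrt(5) ≈ 2.2361
N = sqrt(5) ≈ 2.2361
D = -11 (D = 3 - (3 + 11) = 3 - 1*14 = 3 - 14 = -11)
T = -2 + sqrt(5) (T = sqrt(5) - 1*2 = sqrt(5) - 2 = -2 + sqrt(5) ≈ 0.23607)
P(E, z) = (-6 + E)*(-2 + z + sqrt(5)) (P(E, z) = (E - 6)*(z + (-2 + sqrt(5))) = (-6 + E)*(-2 + z + sqrt(5)))
(-23*P(-2, -6))*D = -23*(12 - 6*(-6) - 6*sqrt(5) - 2*(-6) - 1*(-2)*(2 - sqrt(5)))*(-11) = -23*(12 + 36 - 6*sqrt(5) + 12 + (4 - 2*sqrt(5)))*(-11) = -23*(64 - 8*sqrt(5))*(-11) = (-1472 + 184*sqrt(5))*(-11) = 16192 - 2024*sqrt(5)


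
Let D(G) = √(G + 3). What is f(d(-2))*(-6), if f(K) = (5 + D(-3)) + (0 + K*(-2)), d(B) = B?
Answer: -54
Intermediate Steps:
D(G) = √(3 + G)
f(K) = 5 - 2*K (f(K) = (5 + √(3 - 3)) + (0 + K*(-2)) = (5 + √0) + (0 - 2*K) = (5 + 0) - 2*K = 5 - 2*K)
f(d(-2))*(-6) = (5 - 2*(-2))*(-6) = (5 + 4)*(-6) = 9*(-6) = -54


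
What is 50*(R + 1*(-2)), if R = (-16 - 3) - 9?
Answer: -1500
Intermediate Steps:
R = -28 (R = -19 - 9 = -28)
50*(R + 1*(-2)) = 50*(-28 + 1*(-2)) = 50*(-28 - 2) = 50*(-30) = -1500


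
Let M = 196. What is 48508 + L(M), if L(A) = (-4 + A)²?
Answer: 85372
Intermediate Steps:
48508 + L(M) = 48508 + (-4 + 196)² = 48508 + 192² = 48508 + 36864 = 85372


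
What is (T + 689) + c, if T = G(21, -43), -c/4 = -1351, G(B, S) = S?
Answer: 6050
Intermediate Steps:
c = 5404 (c = -4*(-1351) = 5404)
T = -43
(T + 689) + c = (-43 + 689) + 5404 = 646 + 5404 = 6050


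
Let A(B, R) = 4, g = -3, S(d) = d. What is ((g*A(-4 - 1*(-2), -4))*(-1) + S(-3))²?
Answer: 81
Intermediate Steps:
((g*A(-4 - 1*(-2), -4))*(-1) + S(-3))² = (-3*4*(-1) - 3)² = (-12*(-1) - 3)² = (12 - 3)² = 9² = 81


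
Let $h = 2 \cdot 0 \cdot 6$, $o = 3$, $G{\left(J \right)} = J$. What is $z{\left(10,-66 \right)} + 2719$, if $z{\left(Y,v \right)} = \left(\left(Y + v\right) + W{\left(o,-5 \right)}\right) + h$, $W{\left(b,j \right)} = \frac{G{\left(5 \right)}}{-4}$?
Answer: $\frac{10647}{4} \approx 2661.8$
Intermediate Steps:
$h = 0$ ($h = 0 \cdot 6 = 0$)
$W{\left(b,j \right)} = - \frac{5}{4}$ ($W{\left(b,j \right)} = \frac{5}{-4} = 5 \left(- \frac{1}{4}\right) = - \frac{5}{4}$)
$z{\left(Y,v \right)} = - \frac{5}{4} + Y + v$ ($z{\left(Y,v \right)} = \left(\left(Y + v\right) - \frac{5}{4}\right) + 0 = \left(- \frac{5}{4} + Y + v\right) + 0 = - \frac{5}{4} + Y + v$)
$z{\left(10,-66 \right)} + 2719 = \left(- \frac{5}{4} + 10 - 66\right) + 2719 = - \frac{229}{4} + 2719 = \frac{10647}{4}$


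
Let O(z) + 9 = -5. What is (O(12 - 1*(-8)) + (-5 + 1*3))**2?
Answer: 256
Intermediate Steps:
O(z) = -14 (O(z) = -9 - 5 = -14)
(O(12 - 1*(-8)) + (-5 + 1*3))**2 = (-14 + (-5 + 1*3))**2 = (-14 + (-5 + 3))**2 = (-14 - 2)**2 = (-16)**2 = 256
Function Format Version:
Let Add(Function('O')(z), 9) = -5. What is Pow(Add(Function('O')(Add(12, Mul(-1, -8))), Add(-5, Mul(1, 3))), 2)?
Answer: 256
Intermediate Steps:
Function('O')(z) = -14 (Function('O')(z) = Add(-9, -5) = -14)
Pow(Add(Function('O')(Add(12, Mul(-1, -8))), Add(-5, Mul(1, 3))), 2) = Pow(Add(-14, Add(-5, Mul(1, 3))), 2) = Pow(Add(-14, Add(-5, 3)), 2) = Pow(Add(-14, -2), 2) = Pow(-16, 2) = 256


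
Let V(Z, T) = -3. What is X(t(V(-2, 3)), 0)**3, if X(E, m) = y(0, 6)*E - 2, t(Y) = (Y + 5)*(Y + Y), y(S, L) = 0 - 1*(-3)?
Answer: -54872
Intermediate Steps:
y(S, L) = 3 (y(S, L) = 0 + 3 = 3)
t(Y) = 2*Y*(5 + Y) (t(Y) = (5 + Y)*(2*Y) = 2*Y*(5 + Y))
X(E, m) = -2 + 3*E (X(E, m) = 3*E - 2 = -2 + 3*E)
X(t(V(-2, 3)), 0)**3 = (-2 + 3*(2*(-3)*(5 - 3)))**3 = (-2 + 3*(2*(-3)*2))**3 = (-2 + 3*(-12))**3 = (-2 - 36)**3 = (-38)**3 = -54872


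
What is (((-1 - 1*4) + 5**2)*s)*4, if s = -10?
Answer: -800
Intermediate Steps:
(((-1 - 1*4) + 5**2)*s)*4 = (((-1 - 1*4) + 5**2)*(-10))*4 = (((-1 - 4) + 25)*(-10))*4 = ((-5 + 25)*(-10))*4 = (20*(-10))*4 = -200*4 = -800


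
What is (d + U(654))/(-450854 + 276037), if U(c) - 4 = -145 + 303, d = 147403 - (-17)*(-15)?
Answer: -147310/174817 ≈ -0.84265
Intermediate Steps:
d = 147148 (d = 147403 - 1*255 = 147403 - 255 = 147148)
U(c) = 162 (U(c) = 4 + (-145 + 303) = 4 + 158 = 162)
(d + U(654))/(-450854 + 276037) = (147148 + 162)/(-450854 + 276037) = 147310/(-174817) = 147310*(-1/174817) = -147310/174817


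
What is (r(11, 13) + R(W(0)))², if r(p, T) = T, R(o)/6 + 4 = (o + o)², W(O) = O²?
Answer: 121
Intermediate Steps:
R(o) = -24 + 24*o² (R(o) = -24 + 6*(o + o)² = -24 + 6*(2*o)² = -24 + 6*(4*o²) = -24 + 24*o²)
(r(11, 13) + R(W(0)))² = (13 + (-24 + 24*(0²)²))² = (13 + (-24 + 24*0²))² = (13 + (-24 + 24*0))² = (13 + (-24 + 0))² = (13 - 24)² = (-11)² = 121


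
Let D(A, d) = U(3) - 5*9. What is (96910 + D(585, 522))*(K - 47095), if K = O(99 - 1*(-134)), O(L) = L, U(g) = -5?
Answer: -4539053320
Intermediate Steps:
D(A, d) = -50 (D(A, d) = -5 - 5*9 = -5 - 45 = -50)
K = 233 (K = 99 - 1*(-134) = 99 + 134 = 233)
(96910 + D(585, 522))*(K - 47095) = (96910 - 50)*(233 - 47095) = 96860*(-46862) = -4539053320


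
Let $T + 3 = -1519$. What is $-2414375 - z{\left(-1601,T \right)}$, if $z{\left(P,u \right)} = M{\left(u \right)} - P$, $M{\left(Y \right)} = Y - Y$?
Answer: $-2415976$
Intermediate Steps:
$M{\left(Y \right)} = 0$
$T = -1522$ ($T = -3 - 1519 = -1522$)
$z{\left(P,u \right)} = - P$ ($z{\left(P,u \right)} = 0 - P = - P$)
$-2414375 - z{\left(-1601,T \right)} = -2414375 - \left(-1\right) \left(-1601\right) = -2414375 - 1601 = -2415976$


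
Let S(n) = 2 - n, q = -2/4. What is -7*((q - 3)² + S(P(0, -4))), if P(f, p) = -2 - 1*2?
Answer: -511/4 ≈ -127.75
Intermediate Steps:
P(f, p) = -4 (P(f, p) = -2 - 2 = -4)
q = -½ (q = -2*¼ = -½ ≈ -0.50000)
-7*((q - 3)² + S(P(0, -4))) = -7*((-½ - 3)² + (2 - 1*(-4))) = -7*((-7/2)² + (2 + 4)) = -7*(49/4 + 6) = -7*73/4 = -511/4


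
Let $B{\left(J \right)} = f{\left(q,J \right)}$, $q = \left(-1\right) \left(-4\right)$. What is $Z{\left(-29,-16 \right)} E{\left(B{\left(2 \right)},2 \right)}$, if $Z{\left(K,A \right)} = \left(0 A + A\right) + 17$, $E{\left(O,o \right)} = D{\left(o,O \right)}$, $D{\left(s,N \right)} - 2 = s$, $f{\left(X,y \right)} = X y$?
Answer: $4$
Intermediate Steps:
$q = 4$
$D{\left(s,N \right)} = 2 + s$
$B{\left(J \right)} = 4 J$
$E{\left(O,o \right)} = 2 + o$
$Z{\left(K,A \right)} = 17 + A$ ($Z{\left(K,A \right)} = \left(0 + A\right) + 17 = A + 17 = 17 + A$)
$Z{\left(-29,-16 \right)} E{\left(B{\left(2 \right)},2 \right)} = \left(17 - 16\right) \left(2 + 2\right) = 1 \cdot 4 = 4$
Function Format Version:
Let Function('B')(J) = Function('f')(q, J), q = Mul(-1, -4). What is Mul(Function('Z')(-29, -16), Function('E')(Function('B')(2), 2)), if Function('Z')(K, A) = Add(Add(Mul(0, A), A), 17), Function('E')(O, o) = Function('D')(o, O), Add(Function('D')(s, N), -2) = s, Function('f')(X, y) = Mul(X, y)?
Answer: 4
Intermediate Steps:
q = 4
Function('D')(s, N) = Add(2, s)
Function('B')(J) = Mul(4, J)
Function('E')(O, o) = Add(2, o)
Function('Z')(K, A) = Add(17, A) (Function('Z')(K, A) = Add(Add(0, A), 17) = Add(A, 17) = Add(17, A))
Mul(Function('Z')(-29, -16), Function('E')(Function('B')(2), 2)) = Mul(Add(17, -16), Add(2, 2)) = Mul(1, 4) = 4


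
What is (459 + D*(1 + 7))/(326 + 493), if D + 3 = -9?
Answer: 121/273 ≈ 0.44322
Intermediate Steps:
D = -12 (D = -3 - 9 = -12)
(459 + D*(1 + 7))/(326 + 493) = (459 - 12*(1 + 7))/(326 + 493) = (459 - 12*8)/819 = (459 - 96)*(1/819) = 363*(1/819) = 121/273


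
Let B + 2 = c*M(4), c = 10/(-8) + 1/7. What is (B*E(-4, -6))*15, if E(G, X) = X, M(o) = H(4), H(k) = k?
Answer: 4050/7 ≈ 578.57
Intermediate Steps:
M(o) = 4
c = -31/28 (c = 10*(-⅛) + 1*(⅐) = -5/4 + ⅐ = -31/28 ≈ -1.1071)
B = -45/7 (B = -2 - 31/28*4 = -2 - 31/7 = -45/7 ≈ -6.4286)
(B*E(-4, -6))*15 = -45/7*(-6)*15 = (270/7)*15 = 4050/7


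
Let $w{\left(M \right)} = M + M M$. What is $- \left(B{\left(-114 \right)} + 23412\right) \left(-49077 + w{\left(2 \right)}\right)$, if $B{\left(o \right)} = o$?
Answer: $1143256158$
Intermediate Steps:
$w{\left(M \right)} = M + M^{2}$
$- \left(B{\left(-114 \right)} + 23412\right) \left(-49077 + w{\left(2 \right)}\right) = - \left(-114 + 23412\right) \left(-49077 + 2 \left(1 + 2\right)\right) = - 23298 \left(-49077 + 2 \cdot 3\right) = - 23298 \left(-49077 + 6\right) = - 23298 \left(-49071\right) = \left(-1\right) \left(-1143256158\right) = 1143256158$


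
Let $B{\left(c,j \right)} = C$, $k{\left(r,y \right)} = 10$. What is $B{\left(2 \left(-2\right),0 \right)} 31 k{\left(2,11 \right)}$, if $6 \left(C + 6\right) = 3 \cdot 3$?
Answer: $-1395$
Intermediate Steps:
$C = - \frac{9}{2}$ ($C = -6 + \frac{3 \cdot 3}{6} = -6 + \frac{1}{6} \cdot 9 = -6 + \frac{3}{2} = - \frac{9}{2} \approx -4.5$)
$B{\left(c,j \right)} = - \frac{9}{2}$
$B{\left(2 \left(-2\right),0 \right)} 31 k{\left(2,11 \right)} = \left(- \frac{9}{2}\right) 31 \cdot 10 = \left(- \frac{279}{2}\right) 10 = -1395$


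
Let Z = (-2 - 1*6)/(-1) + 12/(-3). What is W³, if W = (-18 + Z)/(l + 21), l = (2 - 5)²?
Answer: -343/3375 ≈ -0.10163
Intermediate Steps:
l = 9 (l = (-3)² = 9)
Z = 4 (Z = (-2 - 6)*(-1) + 12*(-⅓) = -8*(-1) - 4 = 8 - 4 = 4)
W = -7/15 (W = (-18 + 4)/(9 + 21) = -14/30 = -14*1/30 = -7/15 ≈ -0.46667)
W³ = (-7/15)³ = -343/3375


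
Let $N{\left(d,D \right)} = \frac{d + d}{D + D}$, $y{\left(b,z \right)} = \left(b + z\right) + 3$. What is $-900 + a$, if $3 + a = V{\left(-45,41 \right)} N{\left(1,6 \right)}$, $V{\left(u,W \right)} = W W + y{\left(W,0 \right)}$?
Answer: $- \frac{1231}{2} \approx -615.5$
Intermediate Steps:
$y{\left(b,z \right)} = 3 + b + z$
$N{\left(d,D \right)} = \frac{d}{D}$ ($N{\left(d,D \right)} = \frac{2 d}{2 D} = 2 d \frac{1}{2 D} = \frac{d}{D}$)
$V{\left(u,W \right)} = 3 + W + W^{2}$ ($V{\left(u,W \right)} = W W + \left(3 + W + 0\right) = W^{2} + \left(3 + W\right) = 3 + W + W^{2}$)
$a = \frac{569}{2}$ ($a = -3 + \left(3 + 41 + 41^{2}\right) 1 \cdot \frac{1}{6} = -3 + \left(3 + 41 + 1681\right) 1 \cdot \frac{1}{6} = -3 + 1725 \cdot \frac{1}{6} = -3 + \frac{575}{2} = \frac{569}{2} \approx 284.5$)
$-900 + a = -900 + \frac{569}{2} = - \frac{1231}{2}$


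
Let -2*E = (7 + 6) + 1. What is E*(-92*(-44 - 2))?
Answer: -29624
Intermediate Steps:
E = -7 (E = -((7 + 6) + 1)/2 = -(13 + 1)/2 = -½*14 = -7)
E*(-92*(-44 - 2)) = -(-644)*(-44 - 2) = -(-644)*(-46) = -7*4232 = -29624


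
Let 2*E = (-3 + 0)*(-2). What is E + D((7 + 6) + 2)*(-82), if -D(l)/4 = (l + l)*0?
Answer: 3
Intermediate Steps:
E = 3 (E = ((-3 + 0)*(-2))/2 = (-3*(-2))/2 = (½)*6 = 3)
D(l) = 0 (D(l) = -4*(l + l)*0 = -4*2*l*0 = -4*0 = 0)
E + D((7 + 6) + 2)*(-82) = 3 + 0*(-82) = 3 + 0 = 3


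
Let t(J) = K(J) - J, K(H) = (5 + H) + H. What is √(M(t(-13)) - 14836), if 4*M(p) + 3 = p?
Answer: 3*I*√6595/2 ≈ 121.81*I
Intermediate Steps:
K(H) = 5 + 2*H
t(J) = 5 + J (t(J) = (5 + 2*J) - J = 5 + J)
M(p) = -¾ + p/4
√(M(t(-13)) - 14836) = √((-¾ + (5 - 13)/4) - 14836) = √((-¾ + (¼)*(-8)) - 14836) = √((-¾ - 2) - 14836) = √(-11/4 - 14836) = √(-59355/4) = 3*I*√6595/2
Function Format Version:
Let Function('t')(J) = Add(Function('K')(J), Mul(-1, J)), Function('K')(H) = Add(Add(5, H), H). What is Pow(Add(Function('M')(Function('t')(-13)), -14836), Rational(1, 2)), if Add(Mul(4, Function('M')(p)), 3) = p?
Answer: Mul(Rational(3, 2), I, Pow(6595, Rational(1, 2))) ≈ Mul(121.81, I)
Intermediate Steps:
Function('K')(H) = Add(5, Mul(2, H))
Function('t')(J) = Add(5, J) (Function('t')(J) = Add(Add(5, Mul(2, J)), Mul(-1, J)) = Add(5, J))
Function('M')(p) = Add(Rational(-3, 4), Mul(Rational(1, 4), p))
Pow(Add(Function('M')(Function('t')(-13)), -14836), Rational(1, 2)) = Pow(Add(Add(Rational(-3, 4), Mul(Rational(1, 4), Add(5, -13))), -14836), Rational(1, 2)) = Pow(Add(Add(Rational(-3, 4), Mul(Rational(1, 4), -8)), -14836), Rational(1, 2)) = Pow(Add(Add(Rational(-3, 4), -2), -14836), Rational(1, 2)) = Pow(Add(Rational(-11, 4), -14836), Rational(1, 2)) = Pow(Rational(-59355, 4), Rational(1, 2)) = Mul(Rational(3, 2), I, Pow(6595, Rational(1, 2)))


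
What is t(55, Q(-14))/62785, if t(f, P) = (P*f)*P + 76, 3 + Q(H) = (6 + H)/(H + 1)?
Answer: 65699/10610665 ≈ 0.0061918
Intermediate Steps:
Q(H) = -3 + (6 + H)/(1 + H) (Q(H) = -3 + (6 + H)/(H + 1) = -3 + (6 + H)/(1 + H))
t(f, P) = 76 + f*P**2 (t(f, P) = f*P**2 + 76 = 76 + f*P**2)
t(55, Q(-14))/62785 = (76 + 55*((3 - 2*(-14))/(1 - 14))**2)/62785 = (76 + 55*((3 + 28)/(-13))**2)*(1/62785) = (76 + 55*(-1/13*31)**2)*(1/62785) = (76 + 55*(-31/13)**2)*(1/62785) = (76 + 55*(961/169))*(1/62785) = (76 + 52855/169)*(1/62785) = (65699/169)*(1/62785) = 65699/10610665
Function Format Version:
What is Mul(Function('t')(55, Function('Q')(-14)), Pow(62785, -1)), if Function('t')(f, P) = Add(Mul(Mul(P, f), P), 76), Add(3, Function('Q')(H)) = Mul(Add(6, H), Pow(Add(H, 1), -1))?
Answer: Rational(65699, 10610665) ≈ 0.0061918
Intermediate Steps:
Function('Q')(H) = Add(-3, Mul(Pow(Add(1, H), -1), Add(6, H))) (Function('Q')(H) = Add(-3, Mul(Add(6, H), Pow(Add(H, 1), -1))) = Add(-3, Mul(Add(6, H), Pow(Add(1, H), -1))) = Add(-3, Mul(Pow(Add(1, H), -1), Add(6, H))))
Function('t')(f, P) = Add(76, Mul(f, Pow(P, 2))) (Function('t')(f, P) = Add(Mul(f, Pow(P, 2)), 76) = Add(76, Mul(f, Pow(P, 2))))
Mul(Function('t')(55, Function('Q')(-14)), Pow(62785, -1)) = Mul(Add(76, Mul(55, Pow(Mul(Pow(Add(1, -14), -1), Add(3, Mul(-2, -14))), 2))), Pow(62785, -1)) = Mul(Add(76, Mul(55, Pow(Mul(Pow(-13, -1), Add(3, 28)), 2))), Rational(1, 62785)) = Mul(Add(76, Mul(55, Pow(Mul(Rational(-1, 13), 31), 2))), Rational(1, 62785)) = Mul(Add(76, Mul(55, Pow(Rational(-31, 13), 2))), Rational(1, 62785)) = Mul(Add(76, Mul(55, Rational(961, 169))), Rational(1, 62785)) = Mul(Add(76, Rational(52855, 169)), Rational(1, 62785)) = Mul(Rational(65699, 169), Rational(1, 62785)) = Rational(65699, 10610665)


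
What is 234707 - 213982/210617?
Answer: 49433070237/210617 ≈ 2.3471e+5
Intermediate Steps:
234707 - 213982/210617 = 49433070237/210617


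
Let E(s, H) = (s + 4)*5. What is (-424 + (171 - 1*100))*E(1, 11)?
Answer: -8825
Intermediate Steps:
E(s, H) = 20 + 5*s (E(s, H) = (4 + s)*5 = 20 + 5*s)
(-424 + (171 - 1*100))*E(1, 11) = (-424 + (171 - 1*100))*(20 + 5*1) = (-424 + (171 - 100))*(20 + 5) = (-424 + 71)*25 = -353*25 = -8825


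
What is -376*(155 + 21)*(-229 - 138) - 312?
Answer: 24286280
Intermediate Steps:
-376*(155 + 21)*(-229 - 138) - 312 = -66176*(-367) - 312 = -376*(-64592) - 312 = 24286592 - 312 = 24286280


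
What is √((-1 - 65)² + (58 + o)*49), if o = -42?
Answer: 2*√1285 ≈ 71.694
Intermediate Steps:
√((-1 - 65)² + (58 + o)*49) = √((-1 - 65)² + (58 - 42)*49) = √((-66)² + 16*49) = √(4356 + 784) = √5140 = 2*√1285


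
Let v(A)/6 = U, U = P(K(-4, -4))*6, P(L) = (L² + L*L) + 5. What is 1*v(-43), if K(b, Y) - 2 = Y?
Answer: 468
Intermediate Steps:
K(b, Y) = 2 + Y
P(L) = 5 + 2*L² (P(L) = (L² + L²) + 5 = 2*L² + 5 = 5 + 2*L²)
U = 78 (U = (5 + 2*(2 - 4)²)*6 = (5 + 2*(-2)²)*6 = (5 + 2*4)*6 = (5 + 8)*6 = 13*6 = 78)
v(A) = 468 (v(A) = 6*78 = 468)
1*v(-43) = 1*468 = 468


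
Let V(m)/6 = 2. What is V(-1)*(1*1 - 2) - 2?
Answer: -14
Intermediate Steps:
V(m) = 12 (V(m) = 6*2 = 12)
V(-1)*(1*1 - 2) - 2 = 12*(1*1 - 2) - 2 = 12*(1 - 2) - 2 = 12*(-1) - 2 = -12 - 2 = -14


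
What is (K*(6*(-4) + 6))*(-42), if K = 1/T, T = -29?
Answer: -756/29 ≈ -26.069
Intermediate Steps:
K = -1/29 (K = 1/(-29) = -1/29 ≈ -0.034483)
(K*(6*(-4) + 6))*(-42) = -(6*(-4) + 6)/29*(-42) = -(-24 + 6)/29*(-42) = -1/29*(-18)*(-42) = (18/29)*(-42) = -756/29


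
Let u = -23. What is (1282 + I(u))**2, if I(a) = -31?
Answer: 1565001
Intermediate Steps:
(1282 + I(u))**2 = (1282 - 31)**2 = 1251**2 = 1565001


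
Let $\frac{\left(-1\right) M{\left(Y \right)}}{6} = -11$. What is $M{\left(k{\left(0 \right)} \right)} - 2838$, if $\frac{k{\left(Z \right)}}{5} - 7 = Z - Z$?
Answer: $-2772$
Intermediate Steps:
$k{\left(Z \right)} = 35$ ($k{\left(Z \right)} = 35 + 5 \left(Z - Z\right) = 35 + 5 \cdot 0 = 35 + 0 = 35$)
$M{\left(Y \right)} = 66$ ($M{\left(Y \right)} = \left(-6\right) \left(-11\right) = 66$)
$M{\left(k{\left(0 \right)} \right)} - 2838 = 66 - 2838 = -2772$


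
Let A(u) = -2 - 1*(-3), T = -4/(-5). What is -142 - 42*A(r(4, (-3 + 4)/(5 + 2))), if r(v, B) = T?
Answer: -184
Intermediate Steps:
T = ⅘ (T = -4*(-⅕) = ⅘ ≈ 0.80000)
r(v, B) = ⅘
A(u) = 1 (A(u) = -2 + 3 = 1)
-142 - 42*A(r(4, (-3 + 4)/(5 + 2))) = -142 - 42*1 = -142 - 42 = -184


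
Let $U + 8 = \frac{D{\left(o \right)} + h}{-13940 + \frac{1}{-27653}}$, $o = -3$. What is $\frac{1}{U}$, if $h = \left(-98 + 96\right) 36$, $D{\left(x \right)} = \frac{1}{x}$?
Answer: $- \frac{1156448463}{9245587003} \approx -0.12508$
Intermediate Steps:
$h = -72$ ($h = \left(-2\right) 36 = -72$)
$U = - \frac{9245587003}{1156448463}$ ($U = -8 + \frac{\frac{1}{-3} - 72}{-13940 + \frac{1}{-27653}} = -8 + \frac{- \frac{1}{3} - 72}{-13940 - \frac{1}{27653}} = -8 - \frac{217}{3 \left(- \frac{385482821}{27653}\right)} = -8 - - \frac{6000701}{1156448463} = -8 + \frac{6000701}{1156448463} = - \frac{9245587003}{1156448463} \approx -7.9948$)
$\frac{1}{U} = \frac{1}{- \frac{9245587003}{1156448463}} = - \frac{1156448463}{9245587003}$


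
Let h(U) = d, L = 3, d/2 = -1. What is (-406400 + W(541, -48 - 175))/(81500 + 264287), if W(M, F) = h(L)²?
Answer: -406396/345787 ≈ -1.1753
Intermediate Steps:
d = -2 (d = 2*(-1) = -2)
h(U) = -2
W(M, F) = 4 (W(M, F) = (-2)² = 4)
(-406400 + W(541, -48 - 175))/(81500 + 264287) = (-406400 + 4)/(81500 + 264287) = -406396/345787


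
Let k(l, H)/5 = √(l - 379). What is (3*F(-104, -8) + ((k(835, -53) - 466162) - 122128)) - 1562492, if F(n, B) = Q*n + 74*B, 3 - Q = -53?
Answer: -2170030 + 10*√114 ≈ -2.1699e+6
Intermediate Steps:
Q = 56 (Q = 3 - 1*(-53) = 3 + 53 = 56)
k(l, H) = 5*√(-379 + l) (k(l, H) = 5*√(l - 379) = 5*√(-379 + l))
F(n, B) = 56*n + 74*B
(3*F(-104, -8) + ((k(835, -53) - 466162) - 122128)) - 1562492 = (3*(56*(-104) + 74*(-8)) + ((5*√(-379 + 835) - 466162) - 122128)) - 1562492 = (3*(-5824 - 592) + ((5*√456 - 466162) - 122128)) - 1562492 = (3*(-6416) + ((5*(2*√114) - 466162) - 122128)) - 1562492 = (-19248 + ((10*√114 - 466162) - 122128)) - 1562492 = (-19248 + ((-466162 + 10*√114) - 122128)) - 1562492 = (-19248 + (-588290 + 10*√114)) - 1562492 = (-607538 + 10*√114) - 1562492 = -2170030 + 10*√114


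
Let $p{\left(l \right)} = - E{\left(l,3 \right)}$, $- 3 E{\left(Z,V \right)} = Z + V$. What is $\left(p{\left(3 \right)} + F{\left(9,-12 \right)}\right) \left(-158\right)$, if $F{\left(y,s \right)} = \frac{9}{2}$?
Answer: $-1027$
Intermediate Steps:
$F{\left(y,s \right)} = \frac{9}{2}$ ($F{\left(y,s \right)} = 9 \cdot \frac{1}{2} = \frac{9}{2}$)
$E{\left(Z,V \right)} = - \frac{V}{3} - \frac{Z}{3}$ ($E{\left(Z,V \right)} = - \frac{Z + V}{3} = - \frac{V + Z}{3} = - \frac{V}{3} - \frac{Z}{3}$)
$p{\left(l \right)} = 1 + \frac{l}{3}$ ($p{\left(l \right)} = - (\left(- \frac{1}{3}\right) 3 - \frac{l}{3}) = - (-1 - \frac{l}{3}) = 1 + \frac{l}{3}$)
$\left(p{\left(3 \right)} + F{\left(9,-12 \right)}\right) \left(-158\right) = \left(\left(1 + \frac{1}{3} \cdot 3\right) + \frac{9}{2}\right) \left(-158\right) = \left(\left(1 + 1\right) + \frac{9}{2}\right) \left(-158\right) = \left(2 + \frac{9}{2}\right) \left(-158\right) = \frac{13}{2} \left(-158\right) = -1027$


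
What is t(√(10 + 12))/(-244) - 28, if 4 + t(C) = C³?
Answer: -1707/61 - 11*√22/122 ≈ -28.407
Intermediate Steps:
t(C) = -4 + C³
t(√(10 + 12))/(-244) - 28 = (-4 + (√(10 + 12))³)/(-244) - 28 = (-4 + (√22)³)*(-1/244) - 28 = (-4 + 22*√22)*(-1/244) - 28 = (1/61 - 11*√22/122) - 28 = -1707/61 - 11*√22/122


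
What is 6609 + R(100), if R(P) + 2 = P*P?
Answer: 16607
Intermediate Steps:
R(P) = -2 + P² (R(P) = -2 + P*P = -2 + P²)
6609 + R(100) = 6609 + (-2 + 100²) = 6609 + (-2 + 10000) = 6609 + 9998 = 16607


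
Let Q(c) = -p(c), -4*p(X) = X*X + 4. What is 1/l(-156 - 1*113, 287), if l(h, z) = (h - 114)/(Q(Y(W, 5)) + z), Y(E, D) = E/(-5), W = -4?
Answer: -7204/9575 ≈ -0.75238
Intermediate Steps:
Y(E, D) = -E/5 (Y(E, D) = E*(-⅕) = -E/5)
p(X) = -1 - X²/4 (p(X) = -(X*X + 4)/4 = -(X² + 4)/4 = -(4 + X²)/4 = -1 - X²/4)
Q(c) = 1 + c²/4 (Q(c) = -(-1 - c²/4) = 1 + c²/4)
l(h, z) = (-114 + h)/(29/25 + z) (l(h, z) = (h - 114)/((1 + (-⅕*(-4))²/4) + z) = (-114 + h)/((1 + (⅘)²/4) + z) = (-114 + h)/((1 + (¼)*(16/25)) + z) = (-114 + h)/((1 + 4/25) + z) = (-114 + h)/(29/25 + z))
1/l(-156 - 1*113, 287) = 1/(25*(-114 + (-156 - 1*113))/(29 + 25*287)) = 1/(25*(-114 + (-156 - 113))/(29 + 7175)) = 1/(25*(-114 - 269)/7204) = 1/(25*(1/7204)*(-383)) = 1/(-9575/7204) = -7204/9575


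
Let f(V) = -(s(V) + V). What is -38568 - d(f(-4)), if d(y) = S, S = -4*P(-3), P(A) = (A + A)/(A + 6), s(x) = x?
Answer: -38576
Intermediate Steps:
P(A) = 2*A/(6 + A) (P(A) = (2*A)/(6 + A) = 2*A/(6 + A))
f(V) = -2*V (f(V) = -(V + V) = -2*V)
S = 8 (S = -8*(-3)/(6 - 3) = -8*(-3)/3 = -4*(-2) = 8)
d(y) = 8
-38568 - d(f(-4)) = -38568 - 1*8 = -38568 - 8 = -38576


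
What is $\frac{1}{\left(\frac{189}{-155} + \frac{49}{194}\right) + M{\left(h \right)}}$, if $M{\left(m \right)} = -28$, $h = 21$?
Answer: $- \frac{30070}{871031} \approx -0.034522$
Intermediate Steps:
$\frac{1}{\left(\frac{189}{-155} + \frac{49}{194}\right) + M{\left(h \right)}} = \frac{1}{\left(\frac{189}{-155} + \frac{49}{194}\right) - 28} = \frac{1}{\left(189 \left(- \frac{1}{155}\right) + 49 \cdot \frac{1}{194}\right) - 28} = \frac{1}{\left(- \frac{189}{155} + \frac{49}{194}\right) - 28} = \frac{1}{- \frac{29071}{30070} - 28} = \frac{1}{- \frac{871031}{30070}} = - \frac{30070}{871031}$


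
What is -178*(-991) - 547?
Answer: 175851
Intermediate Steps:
-178*(-991) - 547 = 176398 - 547 = 175851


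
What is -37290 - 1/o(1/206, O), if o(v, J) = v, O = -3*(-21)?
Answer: -37496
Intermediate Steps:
O = 63
-37290 - 1/o(1/206, O) = -37290 - 1/(1/206) = -37290 - 1/1/206 = -37290 - 1*206 = -37290 - 206 = -37496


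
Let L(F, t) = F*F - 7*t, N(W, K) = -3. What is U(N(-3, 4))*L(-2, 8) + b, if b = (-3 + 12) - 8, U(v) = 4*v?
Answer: 625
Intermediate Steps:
b = 1 (b = 9 - 8 = 1)
L(F, t) = F² - 7*t
U(N(-3, 4))*L(-2, 8) + b = (4*(-3))*((-2)² - 7*8) + 1 = -12*(4 - 56) + 1 = -12*(-52) + 1 = 624 + 1 = 625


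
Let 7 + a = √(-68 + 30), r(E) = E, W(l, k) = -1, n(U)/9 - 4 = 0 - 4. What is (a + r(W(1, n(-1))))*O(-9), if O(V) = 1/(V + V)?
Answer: 4/9 - I*√38/18 ≈ 0.44444 - 0.34247*I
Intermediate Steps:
n(U) = 0 (n(U) = 36 + 9*(0 - 4) = 36 + 9*(-4) = 36 - 36 = 0)
O(V) = 1/(2*V)
a = -7 + I*√38 (a = -7 + √(-68 + 30) = -7 + √(-38) = -7 + I*√38 ≈ -7.0 + 6.1644*I)
(a + r(W(1, n(-1))))*O(-9) = ((-7 + I*√38) - 1)*((½)/(-9)) = (-8 + I*√38)*((½)*(-⅑)) = (-8 + I*√38)*(-1/18) = 4/9 - I*√38/18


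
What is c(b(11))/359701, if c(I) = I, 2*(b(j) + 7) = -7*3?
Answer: -35/719402 ≈ -4.8652e-5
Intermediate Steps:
b(j) = -35/2 (b(j) = -7 + (-7*3)/2 = -7 + (1/2)*(-21) = -7 - 21/2 = -35/2)
c(b(11))/359701 = -35/2/359701 = -35/2*1/359701 = -35/719402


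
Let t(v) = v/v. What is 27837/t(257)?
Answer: 27837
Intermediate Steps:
t(v) = 1
27837/t(257) = 27837/1 = 27837*1 = 27837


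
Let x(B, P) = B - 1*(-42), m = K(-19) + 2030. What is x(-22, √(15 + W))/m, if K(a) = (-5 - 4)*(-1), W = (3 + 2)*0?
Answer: 20/2039 ≈ 0.0098087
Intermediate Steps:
W = 0 (W = 5*0 = 0)
K(a) = 9 (K(a) = -9*(-1) = 9)
m = 2039 (m = 9 + 2030 = 2039)
x(B, P) = 42 + B (x(B, P) = B + 42 = 42 + B)
x(-22, √(15 + W))/m = (42 - 22)/2039 = 20*(1/2039) = 20/2039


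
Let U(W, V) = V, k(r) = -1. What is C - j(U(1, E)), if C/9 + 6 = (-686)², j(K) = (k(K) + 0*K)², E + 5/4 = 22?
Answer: 4235309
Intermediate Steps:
E = 83/4 (E = -5/4 + 22 = 83/4 ≈ 20.750)
j(K) = 1 (j(K) = (-1 + 0*K)² = (-1 + 0)² = (-1)² = 1)
C = 4235310 (C = -54 + 9*(-686)² = -54 + 9*470596 = -54 + 4235364 = 4235310)
C - j(U(1, E)) = 4235310 - 1*1 = 4235310 - 1 = 4235309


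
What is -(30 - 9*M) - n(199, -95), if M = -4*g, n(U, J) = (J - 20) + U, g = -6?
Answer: 102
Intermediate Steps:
n(U, J) = -20 + J + U (n(U, J) = (-20 + J) + U = -20 + J + U)
M = 24 (M = -4*(-6) = 24)
-(30 - 9*M) - n(199, -95) = -(30 - 9*24) - (-20 - 95 + 199) = -(30 - 216) - 1*84 = -1*(-186) - 84 = 186 - 84 = 102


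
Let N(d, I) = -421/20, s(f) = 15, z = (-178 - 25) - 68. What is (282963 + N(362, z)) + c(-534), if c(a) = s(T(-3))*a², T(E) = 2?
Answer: 91205639/20 ≈ 4.5603e+6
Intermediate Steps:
z = -271 (z = -203 - 68 = -271)
N(d, I) = -421/20 (N(d, I) = -421*1/20 = -421/20)
c(a) = 15*a²
(282963 + N(362, z)) + c(-534) = (282963 - 421/20) + 15*(-534)² = 5658839/20 + 15*285156 = 5658839/20 + 4277340 = 91205639/20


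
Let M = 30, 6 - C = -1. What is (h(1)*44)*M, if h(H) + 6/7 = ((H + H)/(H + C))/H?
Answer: -5610/7 ≈ -801.43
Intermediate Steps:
C = 7 (C = 6 - 1*(-1) = 6 + 1 = 7)
h(H) = -6/7 + 2/(7 + H) (h(H) = -6/7 + ((H + H)/(H + 7))/H = -6/7 + ((2*H)/(7 + H))/H = -6/7 + (2*H/(7 + H))/H = -6/7 + 2/(7 + H))
(h(1)*44)*M = ((2*(-14 - 3*1)/(7*(7 + 1)))*44)*30 = (((2/7)*(-14 - 3)/8)*44)*30 = (((2/7)*(1/8)*(-17))*44)*30 = -17/28*44*30 = -187/7*30 = -5610/7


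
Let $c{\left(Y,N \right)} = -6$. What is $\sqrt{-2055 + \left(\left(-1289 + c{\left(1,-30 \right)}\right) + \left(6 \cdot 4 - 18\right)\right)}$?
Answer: $4 i \sqrt{209} \approx 57.827 i$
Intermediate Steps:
$\sqrt{-2055 + \left(\left(-1289 + c{\left(1,-30 \right)}\right) + \left(6 \cdot 4 - 18\right)\right)} = \sqrt{-2055 + \left(\left(-1289 - 6\right) + \left(6 \cdot 4 - 18\right)\right)} = \sqrt{-2055 + \left(-1295 + \left(24 - 18\right)\right)} = \sqrt{-2055 + \left(-1295 + 6\right)} = \sqrt{-2055 - 1289} = \sqrt{-3344} = 4 i \sqrt{209}$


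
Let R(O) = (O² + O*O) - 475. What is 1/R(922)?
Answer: 1/1699693 ≈ 5.8834e-7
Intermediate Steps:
R(O) = -475 + 2*O² (R(O) = (O² + O²) - 475 = 2*O² - 475 = -475 + 2*O²)
1/R(922) = 1/(-475 + 2*922²) = 1/(-475 + 2*850084) = 1/(-475 + 1700168) = 1/1699693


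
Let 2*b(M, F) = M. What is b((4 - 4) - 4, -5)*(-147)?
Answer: 294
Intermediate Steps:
b(M, F) = M/2
b((4 - 4) - 4, -5)*(-147) = (((4 - 4) - 4)/2)*(-147) = ((0 - 4)/2)*(-147) = ((½)*(-4))*(-147) = -2*(-147) = 294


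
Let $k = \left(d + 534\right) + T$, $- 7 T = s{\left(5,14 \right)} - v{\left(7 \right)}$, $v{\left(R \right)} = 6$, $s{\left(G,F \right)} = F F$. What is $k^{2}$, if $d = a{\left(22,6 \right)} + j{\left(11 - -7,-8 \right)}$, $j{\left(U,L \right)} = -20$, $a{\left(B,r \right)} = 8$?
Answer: $\frac{11999296}{49} \approx 2.4488 \cdot 10^{5}$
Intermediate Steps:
$s{\left(G,F \right)} = F^{2}$
$d = -12$ ($d = 8 - 20 = -12$)
$T = - \frac{190}{7}$ ($T = - \frac{14^{2} - 6}{7} = - \frac{196 - 6}{7} = \left(- \frac{1}{7}\right) 190 = - \frac{190}{7} \approx -27.143$)
$k = \frac{3464}{7}$ ($k = \left(-12 + 534\right) - \frac{190}{7} = 522 - \frac{190}{7} = \frac{3464}{7} \approx 494.86$)
$k^{2} = \left(\frac{3464}{7}\right)^{2} = \frac{11999296}{49}$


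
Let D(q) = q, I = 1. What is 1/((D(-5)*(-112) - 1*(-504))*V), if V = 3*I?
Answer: 1/3192 ≈ 0.00031328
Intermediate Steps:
V = 3 (V = 3*1 = 3)
1/((D(-5)*(-112) - 1*(-504))*V) = 1/((-5*(-112) - 1*(-504))*3) = 1/((560 + 504)*3) = 1/(1064*3) = 1/3192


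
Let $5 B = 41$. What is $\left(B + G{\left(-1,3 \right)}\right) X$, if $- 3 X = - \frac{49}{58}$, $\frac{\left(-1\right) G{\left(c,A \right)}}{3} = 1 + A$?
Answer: $- \frac{931}{870} \approx -1.0701$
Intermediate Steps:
$G{\left(c,A \right)} = -3 - 3 A$ ($G{\left(c,A \right)} = - 3 \left(1 + A\right) = -3 - 3 A$)
$X = \frac{49}{174}$ ($X = - \frac{\left(-49\right) \frac{1}{58}}{3} = \left(- \frac{1}{3}\right) \left(- \frac{49}{58}\right) = \frac{49}{174} \approx 0.28161$)
$B = \frac{41}{5}$ ($B = \frac{1}{5} \cdot 41 = \frac{41}{5} \approx 8.2$)
$\left(B + G{\left(-1,3 \right)}\right) X = \left(\frac{41}{5} - 12\right) \frac{49}{174} = \left(- \frac{19}{5}\right) \frac{49}{174} = - \frac{931}{870}$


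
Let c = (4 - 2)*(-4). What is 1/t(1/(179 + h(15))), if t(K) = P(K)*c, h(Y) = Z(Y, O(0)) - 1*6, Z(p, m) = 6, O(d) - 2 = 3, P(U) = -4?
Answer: 1/32 ≈ 0.031250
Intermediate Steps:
c = -8 (c = 2*(-4) = -8)
O(d) = 5 (O(d) = 2 + 3 = 5)
h(Y) = 0 (h(Y) = 6 - 1*6 = 6 - 6 = 0)
t(K) = 32 (t(K) = -4*(-8) = 32)
1/t(1/(179 + h(15))) = 1/32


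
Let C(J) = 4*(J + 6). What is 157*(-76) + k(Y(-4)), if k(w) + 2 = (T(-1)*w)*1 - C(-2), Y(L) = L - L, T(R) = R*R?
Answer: -11950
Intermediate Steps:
T(R) = R²
C(J) = 24 + 4*J (C(J) = 4*(6 + J) = 24 + 4*J)
Y(L) = 0
k(w) = -18 + w (k(w) = -2 + (((-1)²*w)*1 - (24 + 4*(-2))) = -2 + ((1*w)*1 - (24 - 8)) = -2 + (w*1 - 1*16) = -2 + (w - 16) = -2 + (-16 + w) = -18 + w)
157*(-76) + k(Y(-4)) = 157*(-76) + (-18 + 0) = -11932 - 18 = -11950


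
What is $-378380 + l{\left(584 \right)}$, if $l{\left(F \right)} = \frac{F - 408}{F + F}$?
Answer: $- \frac{27621729}{73} \approx -3.7838 \cdot 10^{5}$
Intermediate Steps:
$l{\left(F \right)} = \frac{-408 + F}{2 F}$
$-378380 + l{\left(584 \right)} = -378380 + \frac{-408 + 584}{2 \cdot 584} = -378380 + \frac{1}{2} \cdot \frac{1}{584} \cdot 176 = -378380 + \frac{11}{73} = - \frac{27621729}{73}$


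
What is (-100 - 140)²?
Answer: 57600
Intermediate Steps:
(-100 - 140)² = (-240)² = 57600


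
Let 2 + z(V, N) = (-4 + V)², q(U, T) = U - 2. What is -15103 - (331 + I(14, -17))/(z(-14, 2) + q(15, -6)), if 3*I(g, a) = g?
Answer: -15179522/1005 ≈ -15104.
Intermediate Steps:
I(g, a) = g/3
q(U, T) = -2 + U
z(V, N) = -2 + (-4 + V)²
-15103 - (331 + I(14, -17))/(z(-14, 2) + q(15, -6)) = -15103 - (331 + (⅓)*14)/((-2 + (-4 - 14)²) + (-2 + 15)) = -15103 - (331 + 14/3)/((-2 + (-18)²) + 13) = -15103 - 1007/(3*((-2 + 324) + 13)) = -15103 - 1007/(3*(322 + 13)) = -15103 - 1007/(3*335) = -15103 - 1*1007/1005 = -15103 - 1007/1005 = -15179522/1005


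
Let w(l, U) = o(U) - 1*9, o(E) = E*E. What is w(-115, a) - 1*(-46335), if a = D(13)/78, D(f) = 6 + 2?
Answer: 70461862/1521 ≈ 46326.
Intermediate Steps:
o(E) = E²
D(f) = 8
a = 4/39 (a = 8/78 = 8*(1/78) = 4/39 ≈ 0.10256)
w(l, U) = -9 + U² (w(l, U) = U² - 1*9 = U² - 9 = -9 + U²)
w(-115, a) - 1*(-46335) = (-9 + (4/39)²) - 1*(-46335) = (-9 + 16/1521) + 46335 = -13673/1521 + 46335 = 70461862/1521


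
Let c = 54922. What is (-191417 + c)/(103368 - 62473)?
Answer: -27299/8179 ≈ -3.3377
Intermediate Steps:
(-191417 + c)/(103368 - 62473) = (-191417 + 54922)/(103368 - 62473) = -136495/40895 = -136495*1/40895 = -27299/8179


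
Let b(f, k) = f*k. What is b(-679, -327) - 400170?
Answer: -178137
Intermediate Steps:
b(-679, -327) - 400170 = -679*(-327) - 400170 = 222033 - 400170 = -178137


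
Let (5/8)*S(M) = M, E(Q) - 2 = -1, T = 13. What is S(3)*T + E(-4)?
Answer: 317/5 ≈ 63.400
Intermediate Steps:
E(Q) = 1 (E(Q) = 2 - 1 = 1)
S(M) = 8*M/5
S(3)*T + E(-4) = ((8/5)*3)*13 + 1 = (24/5)*13 + 1 = 312/5 + 1 = 317/5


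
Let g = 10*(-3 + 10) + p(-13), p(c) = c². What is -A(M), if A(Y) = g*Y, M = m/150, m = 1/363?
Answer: -239/54450 ≈ -0.0043893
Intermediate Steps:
m = 1/363 ≈ 0.0027548
g = 239 (g = 10*(-3 + 10) + (-13)² = 10*7 + 169 = 70 + 169 = 239)
M = 1/54450 (M = (1/363)/150 = (1/363)*(1/150) = 1/54450 ≈ 1.8365e-5)
A(Y) = 239*Y
-A(M) = -239/54450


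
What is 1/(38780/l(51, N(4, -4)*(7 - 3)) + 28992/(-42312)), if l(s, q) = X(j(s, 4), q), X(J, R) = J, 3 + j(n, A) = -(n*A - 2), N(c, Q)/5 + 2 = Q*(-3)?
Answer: -1763/334716 ≈ -0.0052672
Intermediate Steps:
N(c, Q) = -10 - 15*Q (N(c, Q) = -10 + 5*(Q*(-3)) = -10 + 5*(-3*Q) = -10 - 15*Q)
j(n, A) = -1 - A*n (j(n, A) = -3 - (n*A - 2) = -3 - (A*n - 2) = -3 - (-2 + A*n) = -3 + (2 - A*n) = -1 - A*n)
l(s, q) = -1 - 4*s (l(s, q) = -1 - 1*4*s = -1 - 4*s)
1/(38780/l(51, N(4, -4)*(7 - 3)) + 28992/(-42312)) = 1/(38780/(-1 - 4*51) + 28992/(-42312)) = 1/(38780/(-1 - 204) + 28992*(-1/42312)) = 1/(38780/(-205) - 1208/1763) = 1/(38780*(-1/205) - 1208/1763) = 1/(-7756/41 - 1208/1763) = 1/(-334716/1763) = -1763/334716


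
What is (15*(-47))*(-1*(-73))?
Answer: -51465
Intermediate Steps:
(15*(-47))*(-1*(-73)) = -705*73 = -51465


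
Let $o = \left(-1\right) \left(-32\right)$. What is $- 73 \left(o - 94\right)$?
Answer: $4526$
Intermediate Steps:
$o = 32$
$- 73 \left(o - 94\right) = - 73 \left(32 - 94\right) = \left(-73\right) \left(-62\right) = 4526$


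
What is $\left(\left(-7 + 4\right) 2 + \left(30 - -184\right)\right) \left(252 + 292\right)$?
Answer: $113152$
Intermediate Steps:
$\left(\left(-7 + 4\right) 2 + \left(30 - -184\right)\right) \left(252 + 292\right) = \left(\left(-3\right) 2 + \left(30 + 184\right)\right) 544 = \left(-6 + 214\right) 544 = 208 \cdot 544 = 113152$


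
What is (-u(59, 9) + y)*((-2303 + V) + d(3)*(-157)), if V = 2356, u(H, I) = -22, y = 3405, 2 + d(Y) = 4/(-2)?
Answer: 2333787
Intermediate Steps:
d(Y) = -4 (d(Y) = -2 + 4/(-2) = -2 + 4*(-½) = -2 - 2 = -4)
(-u(59, 9) + y)*((-2303 + V) + d(3)*(-157)) = (-1*(-22) + 3405)*((-2303 + 2356) - 4*(-157)) = (22 + 3405)*(53 + 628) = 3427*681 = 2333787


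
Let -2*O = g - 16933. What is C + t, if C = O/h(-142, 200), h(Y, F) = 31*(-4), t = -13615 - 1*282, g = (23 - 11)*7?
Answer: -3463305/248 ≈ -13965.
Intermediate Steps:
g = 84 (g = 12*7 = 84)
t = -13897 (t = -13615 - 282 = -13897)
h(Y, F) = -124
O = 16849/2 (O = -(84 - 16933)/2 = -1/2*(-16849) = 16849/2 ≈ 8424.5)
C = -16849/248 (C = (16849/2)/(-124) = (16849/2)*(-1/124) = -16849/248 ≈ -67.939)
C + t = -16849/248 - 13897 = -3463305/248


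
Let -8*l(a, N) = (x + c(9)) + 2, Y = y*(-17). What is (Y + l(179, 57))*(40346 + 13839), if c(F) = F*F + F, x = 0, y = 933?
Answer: -1720102825/2 ≈ -8.6005e+8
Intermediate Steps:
Y = -15861 (Y = 933*(-17) = -15861)
c(F) = F + F² (c(F) = F² + F = F + F²)
l(a, N) = -23/2 (l(a, N) = -((0 + 9*(1 + 9)) + 2)/8 = -((0 + 9*10) + 2)/8 = -((0 + 90) + 2)/8 = -(90 + 2)/8 = -⅛*92 = -23/2)
(Y + l(179, 57))*(40346 + 13839) = (-15861 - 23/2)*(40346 + 13839) = -31745/2*54185 = -1720102825/2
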